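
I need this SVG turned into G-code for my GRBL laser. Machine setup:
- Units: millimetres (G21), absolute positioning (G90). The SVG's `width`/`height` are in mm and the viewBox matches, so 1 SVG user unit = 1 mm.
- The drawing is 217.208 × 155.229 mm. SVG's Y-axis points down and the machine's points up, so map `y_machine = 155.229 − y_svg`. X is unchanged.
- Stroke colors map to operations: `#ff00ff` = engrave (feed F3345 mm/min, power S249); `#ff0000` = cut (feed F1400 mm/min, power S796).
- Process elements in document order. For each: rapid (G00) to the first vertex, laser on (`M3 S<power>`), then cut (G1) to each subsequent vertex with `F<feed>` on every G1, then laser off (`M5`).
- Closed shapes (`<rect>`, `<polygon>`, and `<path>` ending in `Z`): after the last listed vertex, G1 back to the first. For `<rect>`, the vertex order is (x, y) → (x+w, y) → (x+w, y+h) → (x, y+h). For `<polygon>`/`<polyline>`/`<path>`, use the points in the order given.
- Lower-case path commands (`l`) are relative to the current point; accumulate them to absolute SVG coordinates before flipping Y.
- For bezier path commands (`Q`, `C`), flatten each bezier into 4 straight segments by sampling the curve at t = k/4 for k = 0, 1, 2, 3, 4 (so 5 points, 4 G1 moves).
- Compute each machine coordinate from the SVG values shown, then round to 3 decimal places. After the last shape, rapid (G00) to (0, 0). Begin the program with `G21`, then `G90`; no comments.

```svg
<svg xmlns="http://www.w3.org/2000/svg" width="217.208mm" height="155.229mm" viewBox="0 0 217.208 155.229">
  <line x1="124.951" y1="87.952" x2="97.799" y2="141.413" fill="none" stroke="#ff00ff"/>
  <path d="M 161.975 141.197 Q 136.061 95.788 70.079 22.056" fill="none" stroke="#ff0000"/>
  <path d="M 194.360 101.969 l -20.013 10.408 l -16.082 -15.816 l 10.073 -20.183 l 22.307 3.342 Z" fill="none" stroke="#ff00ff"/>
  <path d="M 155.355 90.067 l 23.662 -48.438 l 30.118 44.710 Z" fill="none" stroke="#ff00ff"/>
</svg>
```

viewBox `0 0 217.208 155.229` with mm width/height → 1 unit = 1 mm. Flip: y_m = 155.229 − y_svg.

**Shape 1** — `<line>` line segment, stroke `#ff00ff` → engrave (S249, F3345). Machine vertices: (124.951,67.277) → (97.799,13.816). Open path.

**Shape 2** — `<path>` quadratic bezier, stroke `#ff0000` → cut (S796, F1400). Control points (SVG): P0=(161.975,141.197), P1=(136.061,95.788), P2=(70.079,22.056); sampled at t=k/4. Machine vertices: (161.975,14.032) → (146.514,38.507) → (126.044,66.522) → (100.566,98.077) → (70.079,133.173). Open path.

**Shape 3** — `<path>` regular polygon, stroke `#ff00ff` → engrave (S249, F3345). Machine vertices: (194.360,53.260) → (174.347,42.852) → (158.265,58.668) → (168.338,78.851) → (190.645,75.509) → (194.360,53.260). Closed: final G1 returns to the first vertex.

**Shape 4** — `<path>` regular polygon, stroke `#ff00ff` → engrave (S249, F3345). Machine vertices: (155.355,65.162) → (179.017,113.600) → (209.135,68.890) → (155.355,65.162). Closed: final G1 returns to the first vertex.

G21
G90
G00 X124.951 Y67.277
M3 S249
G1 X97.799 Y13.816 F3345
M5
G00 X161.975 Y14.032
M3 S796
G1 X146.514 Y38.507 F1400
G1 X126.044 Y66.522 F1400
G1 X100.566 Y98.077 F1400
G1 X70.079 Y133.173 F1400
M5
G00 X194.360 Y53.260
M3 S249
G1 X174.347 Y42.852 F3345
G1 X158.265 Y58.668 F3345
G1 X168.338 Y78.851 F3345
G1 X190.645 Y75.509 F3345
G1 X194.360 Y53.260 F3345
M5
G00 X155.355 Y65.162
M3 S249
G1 X179.017 Y113.600 F3345
G1 X209.135 Y68.890 F3345
G1 X155.355 Y65.162 F3345
M5
G00 X0.000 Y0.000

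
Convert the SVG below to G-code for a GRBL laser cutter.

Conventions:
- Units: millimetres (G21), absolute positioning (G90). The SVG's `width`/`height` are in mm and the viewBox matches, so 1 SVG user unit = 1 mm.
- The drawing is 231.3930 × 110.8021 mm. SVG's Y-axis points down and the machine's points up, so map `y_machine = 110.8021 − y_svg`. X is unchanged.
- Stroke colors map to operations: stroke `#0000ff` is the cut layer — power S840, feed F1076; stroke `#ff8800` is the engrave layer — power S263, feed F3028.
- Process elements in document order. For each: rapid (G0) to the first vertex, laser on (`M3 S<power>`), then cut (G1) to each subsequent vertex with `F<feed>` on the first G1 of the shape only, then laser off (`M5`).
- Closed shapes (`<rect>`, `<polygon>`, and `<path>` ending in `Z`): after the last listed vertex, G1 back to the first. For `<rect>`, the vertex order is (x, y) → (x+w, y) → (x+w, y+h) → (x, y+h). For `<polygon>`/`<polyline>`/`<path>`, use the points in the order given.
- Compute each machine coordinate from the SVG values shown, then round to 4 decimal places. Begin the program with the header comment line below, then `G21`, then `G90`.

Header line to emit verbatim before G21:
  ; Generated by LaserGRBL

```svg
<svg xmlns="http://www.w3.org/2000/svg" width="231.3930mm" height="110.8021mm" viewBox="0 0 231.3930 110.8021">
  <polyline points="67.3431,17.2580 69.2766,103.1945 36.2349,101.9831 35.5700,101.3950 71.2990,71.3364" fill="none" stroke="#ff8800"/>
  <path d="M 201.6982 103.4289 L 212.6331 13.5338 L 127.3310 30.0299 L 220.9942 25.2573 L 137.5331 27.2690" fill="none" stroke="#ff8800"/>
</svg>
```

viewBox `0 0 231.3930 110.8021` with mm width/height → 1 unit = 1 mm. Flip: y_m = 110.8021 − y_svg.

**Shape 1** — `<polyline>` open polyline, stroke `#ff8800` → engrave (S263, F3028). Machine vertices: (67.3431,93.5441) → (69.2766,7.6076) → (36.2349,8.8190) → (35.5700,9.4071) → (71.2990,39.4657). Open path.

**Shape 2** — `<path>` open polyline, stroke `#ff8800` → engrave (S263, F3028). Machine vertices: (201.6982,7.3732) → (212.6331,97.2683) → (127.3310,80.7722) → (220.9942,85.5448) → (137.5331,83.5331). Open path.

; Generated by LaserGRBL
G21
G90
G0 X67.3431 Y93.5441
M3 S263
G1 X69.2766 Y7.6076 F3028
G1 X36.2349 Y8.8190
G1 X35.5700 Y9.4071
G1 X71.2990 Y39.4657
M5
G0 X201.6982 Y7.3732
M3 S263
G1 X212.6331 Y97.2683 F3028
G1 X127.3310 Y80.7722
G1 X220.9942 Y85.5448
G1 X137.5331 Y83.5331
M5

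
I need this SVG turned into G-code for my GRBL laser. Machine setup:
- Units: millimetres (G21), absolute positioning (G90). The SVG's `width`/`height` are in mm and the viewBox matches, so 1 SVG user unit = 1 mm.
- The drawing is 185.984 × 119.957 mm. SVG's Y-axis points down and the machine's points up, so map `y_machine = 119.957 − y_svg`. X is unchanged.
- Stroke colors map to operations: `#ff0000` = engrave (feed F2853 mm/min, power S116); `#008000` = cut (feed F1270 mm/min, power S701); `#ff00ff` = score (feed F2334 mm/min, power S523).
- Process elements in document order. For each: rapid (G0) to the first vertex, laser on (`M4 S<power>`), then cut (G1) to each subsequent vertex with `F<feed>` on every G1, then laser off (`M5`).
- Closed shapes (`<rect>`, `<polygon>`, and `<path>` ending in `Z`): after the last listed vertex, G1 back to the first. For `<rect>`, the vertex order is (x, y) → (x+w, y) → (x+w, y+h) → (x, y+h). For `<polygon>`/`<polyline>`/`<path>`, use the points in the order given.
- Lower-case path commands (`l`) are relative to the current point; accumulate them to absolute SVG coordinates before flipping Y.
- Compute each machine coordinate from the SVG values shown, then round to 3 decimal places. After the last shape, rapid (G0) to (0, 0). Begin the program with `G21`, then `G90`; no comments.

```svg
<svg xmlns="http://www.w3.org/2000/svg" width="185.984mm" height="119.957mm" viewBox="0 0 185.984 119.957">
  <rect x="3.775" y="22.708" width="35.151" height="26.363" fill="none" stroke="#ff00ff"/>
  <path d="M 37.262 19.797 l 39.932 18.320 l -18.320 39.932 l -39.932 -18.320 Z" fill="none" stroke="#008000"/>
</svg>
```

1 u = 1 mm; y_m = 119.957 − y.

[1] `<rect>` rectangle, #ff00ff→score S523 F2334: (3.775,97.249) → (38.926,97.249) → (38.926,70.886) → (3.775,70.886) → (3.775,97.249) (closed)

[2] `<path>` regular polygon, #008000→cut S701 F1270: (37.262,100.160) → (77.194,81.840) → (58.874,41.908) → (18.942,60.228) → (37.262,100.160) (closed)

G21
G90
G0 X3.775 Y97.249
M4 S523
G1 X38.926 Y97.249 F2334
G1 X38.926 Y70.886 F2334
G1 X3.775 Y70.886 F2334
G1 X3.775 Y97.249 F2334
M5
G0 X37.262 Y100.160
M4 S701
G1 X77.194 Y81.840 F1270
G1 X58.874 Y41.908 F1270
G1 X18.942 Y60.228 F1270
G1 X37.262 Y100.160 F1270
M5
G0 X0.000 Y0.000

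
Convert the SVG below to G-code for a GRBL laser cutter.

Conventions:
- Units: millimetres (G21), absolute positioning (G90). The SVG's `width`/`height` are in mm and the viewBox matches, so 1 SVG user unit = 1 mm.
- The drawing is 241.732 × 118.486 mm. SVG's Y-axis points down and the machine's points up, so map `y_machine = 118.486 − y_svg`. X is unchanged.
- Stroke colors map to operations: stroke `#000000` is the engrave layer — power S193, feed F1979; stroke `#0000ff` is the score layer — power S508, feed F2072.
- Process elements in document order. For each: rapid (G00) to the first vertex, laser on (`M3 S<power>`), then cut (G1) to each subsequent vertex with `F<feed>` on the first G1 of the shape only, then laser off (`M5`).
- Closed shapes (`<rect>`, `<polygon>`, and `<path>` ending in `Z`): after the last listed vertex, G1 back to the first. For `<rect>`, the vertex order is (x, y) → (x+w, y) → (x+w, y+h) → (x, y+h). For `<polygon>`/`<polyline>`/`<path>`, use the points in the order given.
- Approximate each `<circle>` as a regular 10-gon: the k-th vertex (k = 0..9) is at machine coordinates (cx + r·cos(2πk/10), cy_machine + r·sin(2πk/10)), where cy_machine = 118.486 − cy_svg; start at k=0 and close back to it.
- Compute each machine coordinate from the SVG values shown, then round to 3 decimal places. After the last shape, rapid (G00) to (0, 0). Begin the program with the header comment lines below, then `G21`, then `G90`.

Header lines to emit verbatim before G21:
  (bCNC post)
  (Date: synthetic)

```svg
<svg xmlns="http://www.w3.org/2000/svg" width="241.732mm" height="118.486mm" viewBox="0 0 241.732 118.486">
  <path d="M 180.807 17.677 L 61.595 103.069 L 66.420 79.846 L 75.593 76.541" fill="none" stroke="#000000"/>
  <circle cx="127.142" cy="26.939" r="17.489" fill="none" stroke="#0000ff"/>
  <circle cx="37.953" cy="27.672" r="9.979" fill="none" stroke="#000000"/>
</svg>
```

1 u = 1 mm; y_m = 118.486 − y.

[1] `<path>` open polyline, #000000→engrave S193 F1979: (180.807,100.809) → (61.595,15.417) → (66.420,38.640) → (75.593,41.945)

[2] `<circle>` circle, #0000ff→score S508 F2072: (144.631,91.547) → (141.291,101.827) → (132.546,108.180) → (121.738,108.180) → (112.993,101.827) → (109.653,91.547) → (112.993,81.267) → (121.738,74.914) → (132.546,74.914) → (141.291,81.267) → (144.631,91.547) (closed)

[3] `<circle>` circle, #000000→engrave S193 F1979: (47.932,90.814) → (46.026,96.680) → (41.037,100.305) → (34.869,100.305) → (29.880,96.680) → (27.974,90.814) → (29.880,84.948) → (34.869,81.323) → (41.037,81.323) → (46.026,84.948) → (47.932,90.814) (closed)

(bCNC post)
(Date: synthetic)
G21
G90
G00 X180.807 Y100.809
M3 S193
G1 X61.595 Y15.417 F1979
G1 X66.420 Y38.640
G1 X75.593 Y41.945
M5
G00 X144.631 Y91.547
M3 S508
G1 X141.291 Y101.827 F2072
G1 X132.546 Y108.180
G1 X121.738 Y108.180
G1 X112.993 Y101.827
G1 X109.653 Y91.547
G1 X112.993 Y81.267
G1 X121.738 Y74.914
G1 X132.546 Y74.914
G1 X141.291 Y81.267
G1 X144.631 Y91.547
M5
G00 X47.932 Y90.814
M3 S193
G1 X46.026 Y96.680 F1979
G1 X41.037 Y100.305
G1 X34.869 Y100.305
G1 X29.880 Y96.680
G1 X27.974 Y90.814
G1 X29.880 Y84.948
G1 X34.869 Y81.323
G1 X41.037 Y81.323
G1 X46.026 Y84.948
G1 X47.932 Y90.814
M5
G00 X0.000 Y0.000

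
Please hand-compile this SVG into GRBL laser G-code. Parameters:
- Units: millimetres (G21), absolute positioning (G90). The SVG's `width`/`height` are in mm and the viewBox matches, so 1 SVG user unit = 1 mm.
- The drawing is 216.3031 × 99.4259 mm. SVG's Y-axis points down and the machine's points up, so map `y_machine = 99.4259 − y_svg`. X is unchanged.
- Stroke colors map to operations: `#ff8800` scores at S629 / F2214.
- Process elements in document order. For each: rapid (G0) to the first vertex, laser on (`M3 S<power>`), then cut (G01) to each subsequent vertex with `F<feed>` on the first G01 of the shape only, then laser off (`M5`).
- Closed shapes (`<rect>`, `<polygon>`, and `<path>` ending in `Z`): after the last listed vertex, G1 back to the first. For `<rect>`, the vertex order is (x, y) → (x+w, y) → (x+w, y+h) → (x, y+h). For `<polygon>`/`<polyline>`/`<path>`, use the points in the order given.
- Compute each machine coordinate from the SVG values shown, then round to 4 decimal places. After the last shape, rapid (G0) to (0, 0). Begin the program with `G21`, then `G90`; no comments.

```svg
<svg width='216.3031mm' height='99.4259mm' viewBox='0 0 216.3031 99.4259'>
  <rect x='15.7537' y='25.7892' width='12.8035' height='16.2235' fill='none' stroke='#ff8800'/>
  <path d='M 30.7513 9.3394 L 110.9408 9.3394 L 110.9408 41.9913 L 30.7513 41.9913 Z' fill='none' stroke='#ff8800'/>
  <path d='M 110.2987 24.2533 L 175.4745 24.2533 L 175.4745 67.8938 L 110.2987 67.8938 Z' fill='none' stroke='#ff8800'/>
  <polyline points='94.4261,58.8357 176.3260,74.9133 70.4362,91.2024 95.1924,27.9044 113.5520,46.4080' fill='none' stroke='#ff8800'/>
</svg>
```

G21
G90
G0 X15.7537 Y73.6367
M3 S629
G01 X28.5572 Y73.6367 F2214
G01 X28.5572 Y57.4132
G01 X15.7537 Y57.4132
G01 X15.7537 Y73.6367
M5
G0 X30.7513 Y90.0865
M3 S629
G01 X110.9408 Y90.0865 F2214
G01 X110.9408 Y57.4346
G01 X30.7513 Y57.4346
G01 X30.7513 Y90.0865
M5
G0 X110.2987 Y75.1726
M3 S629
G01 X175.4745 Y75.1726 F2214
G01 X175.4745 Y31.5321
G01 X110.2987 Y31.5321
G01 X110.2987 Y75.1726
M5
G0 X94.4261 Y40.5902
M3 S629
G01 X176.3260 Y24.5126 F2214
G01 X70.4362 Y8.2235
G01 X95.1924 Y71.5215
G01 X113.5520 Y53.0179
M5
G0 X0.0000 Y0.0000

1 u = 1 mm; y_m = 99.4259 − y.

[1] `<rect>` rectangle, #ff8800→score S629 F2214: (15.7537,73.6367) → (28.5572,73.6367) → (28.5572,57.4132) → (15.7537,57.4132) → (15.7537,73.6367) (closed)

[2] `<path>` rectangle, #ff8800→score S629 F2214: (30.7513,90.0865) → (110.9408,90.0865) → (110.9408,57.4346) → (30.7513,57.4346) → (30.7513,90.0865) (closed)

[3] `<path>` rectangle, #ff8800→score S629 F2214: (110.2987,75.1726) → (175.4745,75.1726) → (175.4745,31.5321) → (110.2987,31.5321) → (110.2987,75.1726) (closed)

[4] `<polyline>` open polyline, #ff8800→score S629 F2214: (94.4261,40.5902) → (176.3260,24.5126) → (70.4362,8.2235) → (95.1924,71.5215) → (113.5520,53.0179)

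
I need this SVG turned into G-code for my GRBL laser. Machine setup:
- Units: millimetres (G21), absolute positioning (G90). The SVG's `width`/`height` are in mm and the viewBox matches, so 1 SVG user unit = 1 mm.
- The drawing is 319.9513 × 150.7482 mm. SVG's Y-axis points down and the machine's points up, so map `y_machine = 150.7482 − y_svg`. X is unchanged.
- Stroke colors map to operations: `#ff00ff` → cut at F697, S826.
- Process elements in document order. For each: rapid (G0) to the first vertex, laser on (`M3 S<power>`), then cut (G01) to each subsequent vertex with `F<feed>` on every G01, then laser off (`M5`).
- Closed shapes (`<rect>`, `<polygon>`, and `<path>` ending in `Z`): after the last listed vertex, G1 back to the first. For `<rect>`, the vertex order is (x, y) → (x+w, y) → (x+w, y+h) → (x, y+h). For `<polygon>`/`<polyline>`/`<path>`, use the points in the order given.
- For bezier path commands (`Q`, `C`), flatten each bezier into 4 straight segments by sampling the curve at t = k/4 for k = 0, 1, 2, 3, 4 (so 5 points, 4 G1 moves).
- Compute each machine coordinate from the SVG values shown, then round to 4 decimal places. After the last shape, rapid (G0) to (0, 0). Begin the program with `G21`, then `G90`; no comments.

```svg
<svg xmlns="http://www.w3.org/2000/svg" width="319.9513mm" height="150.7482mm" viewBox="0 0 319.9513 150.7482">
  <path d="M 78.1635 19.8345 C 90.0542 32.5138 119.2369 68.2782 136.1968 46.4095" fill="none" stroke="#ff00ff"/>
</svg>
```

G21
G90
G0 X78.1635 Y130.9137
M3 S826
G01 X89.8626 Y118.3370 F697
G01 X105.2792 Y104.6707 F697
G01 X121.6463 Y97.4822 F697
G01 X136.1968 Y104.3387 F697
M5
G0 X0.0000 Y0.0000

Since the viewBox matches the mm dimensions, user units are millimetres directly. The only transform is the Y-flip y_m = 150.7482 − y_svg.

Shape 1 is a cubic bezier drawn with `<path>`. Its stroke #ff00ff means cut at S826, F697. After flipping Y the toolpath is (78.1635,130.9137) → (89.8626,118.3370) → (105.2792,104.6707) → (121.6463,97.4822) → (136.1968,104.3387).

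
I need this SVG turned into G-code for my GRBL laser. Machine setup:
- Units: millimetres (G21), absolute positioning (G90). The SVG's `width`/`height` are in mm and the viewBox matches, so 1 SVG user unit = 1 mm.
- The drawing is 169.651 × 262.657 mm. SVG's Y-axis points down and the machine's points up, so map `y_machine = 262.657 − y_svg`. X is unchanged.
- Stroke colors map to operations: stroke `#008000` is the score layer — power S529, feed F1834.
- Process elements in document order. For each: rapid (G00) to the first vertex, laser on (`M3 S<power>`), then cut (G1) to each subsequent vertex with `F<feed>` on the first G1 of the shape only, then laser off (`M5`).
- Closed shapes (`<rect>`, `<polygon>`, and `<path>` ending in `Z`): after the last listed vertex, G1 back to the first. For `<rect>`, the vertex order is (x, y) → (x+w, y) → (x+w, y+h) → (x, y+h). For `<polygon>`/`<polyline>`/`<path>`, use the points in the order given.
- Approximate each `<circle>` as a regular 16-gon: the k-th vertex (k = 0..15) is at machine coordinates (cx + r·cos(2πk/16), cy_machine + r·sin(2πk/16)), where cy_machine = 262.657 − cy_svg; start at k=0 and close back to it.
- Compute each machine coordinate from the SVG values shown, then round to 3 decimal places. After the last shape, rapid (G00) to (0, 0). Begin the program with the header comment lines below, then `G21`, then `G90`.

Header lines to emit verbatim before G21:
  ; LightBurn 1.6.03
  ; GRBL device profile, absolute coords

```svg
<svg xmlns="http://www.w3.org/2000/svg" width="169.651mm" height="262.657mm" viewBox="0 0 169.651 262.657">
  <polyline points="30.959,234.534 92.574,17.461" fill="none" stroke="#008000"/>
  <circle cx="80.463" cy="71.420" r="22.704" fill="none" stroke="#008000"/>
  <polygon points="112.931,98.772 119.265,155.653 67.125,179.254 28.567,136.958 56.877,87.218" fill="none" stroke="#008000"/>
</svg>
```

viewBox `0 0 169.651 262.657` with mm width/height → 1 unit = 1 mm. Flip: y_m = 262.657 − y_svg.

**Shape 1** — `<polyline>` line segment, stroke `#008000` → score (S529, F1834). Machine vertices: (30.959,28.123) → (92.574,245.196). Open path.

**Shape 2** — `<circle>` circle, stroke `#008000` → score (S529, F1834). Machine vertices: (103.167,191.237) → (101.439,199.925) → (96.517,207.291) → (89.151,212.213) → (80.463,213.941) → (71.775,212.213) → (64.409,207.291) → (59.487,199.925) → (57.759,191.237) → (59.487,182.549) → (64.409,175.183) → (71.775,170.261) → (80.463,168.533) → (89.151,170.261) → (96.517,175.183) → (101.439,182.549) → (103.167,191.237). Closed: final G1 returns to the first vertex.

**Shape 3** — `<polygon>` regular polygon, stroke `#008000` → score (S529, F1834). Machine vertices: (112.931,163.885) → (119.265,107.004) → (67.125,83.403) → (28.567,125.699) → (56.877,175.439) → (112.931,163.885). Closed: final G1 returns to the first vertex.

; LightBurn 1.6.03
; GRBL device profile, absolute coords
G21
G90
G00 X30.959 Y28.123
M3 S529
G1 X92.574 Y245.196 F1834
M5
G00 X103.167 Y191.237
M3 S529
G1 X101.439 Y199.925 F1834
G1 X96.517 Y207.291
G1 X89.151 Y212.213
G1 X80.463 Y213.941
G1 X71.775 Y212.213
G1 X64.409 Y207.291
G1 X59.487 Y199.925
G1 X57.759 Y191.237
G1 X59.487 Y182.549
G1 X64.409 Y175.183
G1 X71.775 Y170.261
G1 X80.463 Y168.533
G1 X89.151 Y170.261
G1 X96.517 Y175.183
G1 X101.439 Y182.549
G1 X103.167 Y191.237
M5
G00 X112.931 Y163.885
M3 S529
G1 X119.265 Y107.004 F1834
G1 X67.125 Y83.403
G1 X28.567 Y125.699
G1 X56.877 Y175.439
G1 X112.931 Y163.885
M5
G00 X0.000 Y0.000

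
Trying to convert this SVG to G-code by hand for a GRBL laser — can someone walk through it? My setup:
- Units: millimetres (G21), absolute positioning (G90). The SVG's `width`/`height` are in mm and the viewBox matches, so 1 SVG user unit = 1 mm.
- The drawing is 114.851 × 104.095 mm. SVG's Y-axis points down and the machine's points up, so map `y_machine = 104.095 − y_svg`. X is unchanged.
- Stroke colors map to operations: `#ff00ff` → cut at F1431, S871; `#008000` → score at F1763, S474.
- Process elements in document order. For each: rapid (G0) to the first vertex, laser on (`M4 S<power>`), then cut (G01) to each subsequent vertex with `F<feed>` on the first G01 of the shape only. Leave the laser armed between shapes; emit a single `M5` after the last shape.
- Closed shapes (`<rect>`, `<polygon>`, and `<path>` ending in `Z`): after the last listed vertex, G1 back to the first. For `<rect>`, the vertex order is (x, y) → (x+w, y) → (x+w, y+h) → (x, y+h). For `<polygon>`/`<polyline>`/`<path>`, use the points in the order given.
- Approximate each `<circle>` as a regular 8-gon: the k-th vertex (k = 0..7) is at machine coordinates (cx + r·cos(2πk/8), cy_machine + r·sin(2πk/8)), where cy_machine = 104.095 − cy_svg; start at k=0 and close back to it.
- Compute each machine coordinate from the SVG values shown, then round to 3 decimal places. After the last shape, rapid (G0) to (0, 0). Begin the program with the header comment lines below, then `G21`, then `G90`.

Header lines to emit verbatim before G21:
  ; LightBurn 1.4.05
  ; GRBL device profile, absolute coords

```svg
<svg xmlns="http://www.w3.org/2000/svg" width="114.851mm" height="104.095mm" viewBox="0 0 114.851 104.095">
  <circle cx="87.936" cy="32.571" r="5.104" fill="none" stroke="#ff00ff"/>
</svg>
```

; LightBurn 1.4.05
; GRBL device profile, absolute coords
G21
G90
G0 X93.040 Y71.524
M4 S871
G01 X91.545 Y75.133 F1431
G01 X87.936 Y76.628
G01 X84.327 Y75.133
G01 X82.832 Y71.524
G01 X84.327 Y67.915
G01 X87.936 Y66.420
G01 X91.545 Y67.915
G01 X93.040 Y71.524
M5
G0 X0.000 Y0.000

Since the viewBox matches the mm dimensions, user units are millimetres directly. The only transform is the Y-flip y_m = 104.095 − y_svg.

Shape 1 is a circle drawn with `<circle>`. Its stroke #ff00ff means cut at S871, F1431. After flipping Y the toolpath is (93.040,71.524) → (91.545,75.133) → (87.936,76.628) → (84.327,75.133) → (82.832,71.524) → (84.327,67.915) → (87.936,66.420) → (91.545,67.915) → (93.040,71.524), returning to the start.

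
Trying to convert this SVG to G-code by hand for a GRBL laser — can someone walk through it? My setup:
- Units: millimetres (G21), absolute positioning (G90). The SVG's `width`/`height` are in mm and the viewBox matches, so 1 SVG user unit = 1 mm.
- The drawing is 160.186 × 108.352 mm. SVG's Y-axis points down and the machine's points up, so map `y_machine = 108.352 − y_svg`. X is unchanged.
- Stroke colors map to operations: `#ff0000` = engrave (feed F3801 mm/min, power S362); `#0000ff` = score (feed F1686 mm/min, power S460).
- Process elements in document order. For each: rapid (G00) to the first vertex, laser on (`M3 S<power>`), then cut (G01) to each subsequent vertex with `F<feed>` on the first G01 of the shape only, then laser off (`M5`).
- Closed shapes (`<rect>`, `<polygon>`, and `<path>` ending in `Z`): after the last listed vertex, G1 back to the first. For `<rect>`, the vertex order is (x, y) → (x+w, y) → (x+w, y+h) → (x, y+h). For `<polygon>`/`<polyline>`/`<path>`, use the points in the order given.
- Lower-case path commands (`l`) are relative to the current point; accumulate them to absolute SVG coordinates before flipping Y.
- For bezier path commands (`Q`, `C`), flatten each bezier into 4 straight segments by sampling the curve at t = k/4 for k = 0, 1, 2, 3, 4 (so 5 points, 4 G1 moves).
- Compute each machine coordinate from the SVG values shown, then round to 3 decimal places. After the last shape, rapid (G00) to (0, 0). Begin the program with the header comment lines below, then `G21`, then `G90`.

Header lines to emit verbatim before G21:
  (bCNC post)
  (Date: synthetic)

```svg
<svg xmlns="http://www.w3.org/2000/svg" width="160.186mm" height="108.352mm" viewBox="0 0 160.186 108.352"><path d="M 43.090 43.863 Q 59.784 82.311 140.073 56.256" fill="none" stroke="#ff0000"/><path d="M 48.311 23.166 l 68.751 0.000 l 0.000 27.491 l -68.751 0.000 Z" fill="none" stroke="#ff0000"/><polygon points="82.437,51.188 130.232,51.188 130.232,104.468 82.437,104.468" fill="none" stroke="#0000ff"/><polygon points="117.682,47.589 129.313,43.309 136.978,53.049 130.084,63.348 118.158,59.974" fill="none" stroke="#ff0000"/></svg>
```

(bCNC post)
(Date: synthetic)
G21
G90
G00 X43.090 Y64.489
M3 S362
G01 X55.412 Y49.296 F3801
G01 X75.683 Y42.167
G01 X103.903 Y43.100
G01 X140.073 Y52.096
M5
G00 X48.311 Y85.186
M3 S362
G01 X117.062 Y85.186 F3801
G01 X117.062 Y57.695
G01 X48.311 Y57.695
G01 X48.311 Y85.186
M5
G00 X82.437 Y57.164
M3 S460
G01 X130.232 Y57.164 F1686
G01 X130.232 Y3.884
G01 X82.437 Y3.884
G01 X82.437 Y57.164
M5
G00 X117.682 Y60.763
M3 S362
G01 X129.313 Y65.043 F3801
G01 X136.978 Y55.303
G01 X130.084 Y45.004
G01 X118.158 Y48.378
G01 X117.682 Y60.763
M5
G00 X0.000 Y0.000

Since the viewBox matches the mm dimensions, user units are millimetres directly. The only transform is the Y-flip y_m = 108.352 − y_svg.

Shape 1 is a quadratic bezier drawn with `<path>`. Its stroke #ff0000 means engrave at S362, F3801. After flipping Y the toolpath is (43.090,64.489) → (55.412,49.296) → (75.683,42.167) → (103.903,43.100) → (140.073,52.096).

Shape 2 is a rectangle drawn with `<path>`. Its stroke #ff0000 means engrave at S362, F3801. After flipping Y the toolpath is (48.311,85.186) → (117.062,85.186) → (117.062,57.695) → (48.311,57.695) → (48.311,85.186), returning to the start.

Shape 3 is a rectangle drawn with `<polygon>`. Its stroke #0000ff means score at S460, F1686. After flipping Y the toolpath is (82.437,57.164) → (130.232,57.164) → (130.232,3.884) → (82.437,3.884) → (82.437,57.164), returning to the start.

Shape 4 is a regular polygon drawn with `<polygon>`. Its stroke #ff0000 means engrave at S362, F3801. After flipping Y the toolpath is (117.682,60.763) → (129.313,65.043) → (136.978,55.303) → (130.084,45.004) → (118.158,48.378) → (117.682,60.763), returning to the start.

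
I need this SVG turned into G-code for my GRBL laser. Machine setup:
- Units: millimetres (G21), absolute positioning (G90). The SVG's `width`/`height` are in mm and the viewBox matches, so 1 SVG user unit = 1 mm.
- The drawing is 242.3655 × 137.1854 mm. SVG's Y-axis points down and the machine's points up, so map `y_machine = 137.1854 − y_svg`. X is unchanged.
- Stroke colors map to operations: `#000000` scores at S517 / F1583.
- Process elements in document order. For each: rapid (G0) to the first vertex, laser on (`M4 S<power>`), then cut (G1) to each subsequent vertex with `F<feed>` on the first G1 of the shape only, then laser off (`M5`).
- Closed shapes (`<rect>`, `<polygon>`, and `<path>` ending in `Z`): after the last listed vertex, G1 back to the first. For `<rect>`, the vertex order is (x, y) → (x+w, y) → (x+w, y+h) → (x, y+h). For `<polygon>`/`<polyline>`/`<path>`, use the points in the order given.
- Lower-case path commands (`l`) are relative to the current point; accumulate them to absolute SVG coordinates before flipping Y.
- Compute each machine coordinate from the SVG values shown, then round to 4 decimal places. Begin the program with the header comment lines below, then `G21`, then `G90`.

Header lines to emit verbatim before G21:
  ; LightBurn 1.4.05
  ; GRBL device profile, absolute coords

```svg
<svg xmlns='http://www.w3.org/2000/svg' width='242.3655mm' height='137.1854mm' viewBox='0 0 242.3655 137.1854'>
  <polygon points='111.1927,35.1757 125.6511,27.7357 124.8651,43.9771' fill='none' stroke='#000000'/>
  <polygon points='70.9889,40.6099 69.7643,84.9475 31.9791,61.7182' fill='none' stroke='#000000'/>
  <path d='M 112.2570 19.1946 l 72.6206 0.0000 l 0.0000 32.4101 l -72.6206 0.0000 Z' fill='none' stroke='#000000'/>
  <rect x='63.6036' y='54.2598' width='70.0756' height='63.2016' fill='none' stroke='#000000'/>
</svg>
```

viewBox `0 0 242.3655 137.1854` with mm width/height → 1 unit = 1 mm. Flip: y_m = 137.1854 − y_svg.

**Shape 1** — `<polygon>` regular polygon, stroke `#000000` → score (S517, F1583). Machine vertices: (111.1927,102.0097) → (125.6511,109.4497) → (124.8651,93.2083) → (111.1927,102.0097). Closed: final G1 returns to the first vertex.

**Shape 2** — `<polygon>` regular polygon, stroke `#000000` → score (S517, F1583). Machine vertices: (70.9889,96.5755) → (69.7643,52.2379) → (31.9791,75.4672) → (70.9889,96.5755). Closed: final G1 returns to the first vertex.

**Shape 3** — `<path>` rectangle, stroke `#000000` → score (S517, F1583). Machine vertices: (112.2570,117.9908) → (184.8776,117.9908) → (184.8776,85.5807) → (112.2570,85.5807) → (112.2570,117.9908). Closed: final G1 returns to the first vertex.

**Shape 4** — `<rect>` rectangle, stroke `#000000` → score (S517, F1583). Machine vertices: (63.6036,82.9256) → (133.6792,82.9256) → (133.6792,19.7240) → (63.6036,19.7240) → (63.6036,82.9256). Closed: final G1 returns to the first vertex.

; LightBurn 1.4.05
; GRBL device profile, absolute coords
G21
G90
G0 X111.1927 Y102.0097
M4 S517
G1 X125.6511 Y109.4497 F1583
G1 X124.8651 Y93.2083
G1 X111.1927 Y102.0097
M5
G0 X70.9889 Y96.5755
M4 S517
G1 X69.7643 Y52.2379 F1583
G1 X31.9791 Y75.4672
G1 X70.9889 Y96.5755
M5
G0 X112.2570 Y117.9908
M4 S517
G1 X184.8776 Y117.9908 F1583
G1 X184.8776 Y85.5807
G1 X112.2570 Y85.5807
G1 X112.2570 Y117.9908
M5
G0 X63.6036 Y82.9256
M4 S517
G1 X133.6792 Y82.9256 F1583
G1 X133.6792 Y19.7240
G1 X63.6036 Y19.7240
G1 X63.6036 Y82.9256
M5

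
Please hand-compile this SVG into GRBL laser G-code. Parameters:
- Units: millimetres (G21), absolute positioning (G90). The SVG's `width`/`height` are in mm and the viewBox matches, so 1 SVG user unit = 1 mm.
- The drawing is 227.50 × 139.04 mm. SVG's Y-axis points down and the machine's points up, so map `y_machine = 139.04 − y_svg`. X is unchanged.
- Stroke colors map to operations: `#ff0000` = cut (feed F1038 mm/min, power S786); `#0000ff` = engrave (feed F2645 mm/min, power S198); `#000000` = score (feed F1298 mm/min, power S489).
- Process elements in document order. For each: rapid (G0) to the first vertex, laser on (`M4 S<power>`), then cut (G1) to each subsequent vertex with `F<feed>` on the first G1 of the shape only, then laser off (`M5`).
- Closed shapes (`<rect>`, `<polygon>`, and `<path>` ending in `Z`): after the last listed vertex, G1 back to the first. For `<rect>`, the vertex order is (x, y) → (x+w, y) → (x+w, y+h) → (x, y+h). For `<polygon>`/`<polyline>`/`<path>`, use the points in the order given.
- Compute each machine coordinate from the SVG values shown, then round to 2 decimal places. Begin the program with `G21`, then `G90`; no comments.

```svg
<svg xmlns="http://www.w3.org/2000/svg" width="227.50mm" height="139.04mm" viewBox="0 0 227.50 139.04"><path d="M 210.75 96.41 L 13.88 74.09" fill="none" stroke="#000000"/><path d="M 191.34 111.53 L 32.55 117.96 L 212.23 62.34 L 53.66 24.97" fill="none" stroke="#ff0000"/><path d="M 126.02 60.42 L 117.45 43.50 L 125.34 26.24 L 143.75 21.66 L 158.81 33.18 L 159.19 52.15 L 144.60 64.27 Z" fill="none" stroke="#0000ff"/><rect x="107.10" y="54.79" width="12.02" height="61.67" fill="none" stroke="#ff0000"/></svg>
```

viewBox `0 0 227.50 139.04` with mm width/height → 1 unit = 1 mm. Flip: y_m = 139.04 − y_svg.

**Shape 1** — `<path>` line segment, stroke `#000000` → score (S489, F1298). Machine vertices: (210.75,42.63) → (13.88,64.95). Open path.

**Shape 2** — `<path>` open polyline, stroke `#ff0000` → cut (S786, F1038). Machine vertices: (191.34,27.51) → (32.55,21.08) → (212.23,76.70) → (53.66,114.07). Open path.

**Shape 3** — `<path>` regular polygon, stroke `#0000ff` → engrave (S198, F2645). Machine vertices: (126.02,78.62) → (117.45,95.54) → (125.34,112.80) → (143.75,117.38) → (158.81,105.86) → (159.19,86.89) → (144.60,74.77) → (126.02,78.62). Closed: final G1 returns to the first vertex.

**Shape 4** — `<rect>` rectangle, stroke `#ff0000` → cut (S786, F1038). Machine vertices: (107.10,84.25) → (119.12,84.25) → (119.12,22.58) → (107.10,22.58) → (107.10,84.25). Closed: final G1 returns to the first vertex.

G21
G90
G0 X210.75 Y42.63
M4 S489
G1 X13.88 Y64.95 F1298
M5
G0 X191.34 Y27.51
M4 S786
G1 X32.55 Y21.08 F1038
G1 X212.23 Y76.70
G1 X53.66 Y114.07
M5
G0 X126.02 Y78.62
M4 S198
G1 X117.45 Y95.54 F2645
G1 X125.34 Y112.80
G1 X143.75 Y117.38
G1 X158.81 Y105.86
G1 X159.19 Y86.89
G1 X144.60 Y74.77
G1 X126.02 Y78.62
M5
G0 X107.10 Y84.25
M4 S786
G1 X119.12 Y84.25 F1038
G1 X119.12 Y22.58
G1 X107.10 Y22.58
G1 X107.10 Y84.25
M5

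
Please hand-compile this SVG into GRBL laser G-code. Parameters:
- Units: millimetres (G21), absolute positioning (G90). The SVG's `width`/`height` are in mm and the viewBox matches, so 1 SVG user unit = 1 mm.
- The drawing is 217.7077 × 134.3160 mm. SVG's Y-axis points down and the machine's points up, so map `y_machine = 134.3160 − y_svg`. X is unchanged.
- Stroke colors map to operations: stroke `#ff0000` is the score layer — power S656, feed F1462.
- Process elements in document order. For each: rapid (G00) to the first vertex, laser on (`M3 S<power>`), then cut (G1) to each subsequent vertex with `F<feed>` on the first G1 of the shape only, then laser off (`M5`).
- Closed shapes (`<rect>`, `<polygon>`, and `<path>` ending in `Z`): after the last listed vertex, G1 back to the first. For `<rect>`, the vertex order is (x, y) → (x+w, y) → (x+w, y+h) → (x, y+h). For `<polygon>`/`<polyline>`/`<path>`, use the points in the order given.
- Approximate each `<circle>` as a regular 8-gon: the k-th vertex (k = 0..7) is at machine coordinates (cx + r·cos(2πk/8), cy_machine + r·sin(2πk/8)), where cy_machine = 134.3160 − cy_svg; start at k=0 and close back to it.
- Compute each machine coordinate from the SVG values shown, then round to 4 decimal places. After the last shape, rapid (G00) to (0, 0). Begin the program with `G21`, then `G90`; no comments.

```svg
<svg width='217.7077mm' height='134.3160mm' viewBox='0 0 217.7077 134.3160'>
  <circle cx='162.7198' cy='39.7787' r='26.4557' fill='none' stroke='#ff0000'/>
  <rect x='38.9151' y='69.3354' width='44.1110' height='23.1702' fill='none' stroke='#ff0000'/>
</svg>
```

Since the viewBox matches the mm dimensions, user units are millimetres directly. The only transform is the Y-flip y_m = 134.3160 − y_svg.

Shape 1 is a circle drawn with `<circle>`. Its stroke #ff0000 means score at S656, F1462. After flipping Y the toolpath is (189.1755,94.5373) → (181.4268,113.2443) → (162.7198,120.9930) → (144.0128,113.2443) → (136.2641,94.5373) → (144.0128,75.8303) → (162.7198,68.0816) → (181.4268,75.8303) → (189.1755,94.5373), returning to the start.

Shape 2 is a rectangle drawn with `<rect>`. Its stroke #ff0000 means score at S656, F1462. After flipping Y the toolpath is (38.9151,64.9806) → (83.0261,64.9806) → (83.0261,41.8104) → (38.9151,41.8104) → (38.9151,64.9806), returning to the start.

G21
G90
G00 X189.1755 Y94.5373
M3 S656
G1 X181.4268 Y113.2443 F1462
G1 X162.7198 Y120.9930
G1 X144.0128 Y113.2443
G1 X136.2641 Y94.5373
G1 X144.0128 Y75.8303
G1 X162.7198 Y68.0816
G1 X181.4268 Y75.8303
G1 X189.1755 Y94.5373
M5
G00 X38.9151 Y64.9806
M3 S656
G1 X83.0261 Y64.9806 F1462
G1 X83.0261 Y41.8104
G1 X38.9151 Y41.8104
G1 X38.9151 Y64.9806
M5
G00 X0.0000 Y0.0000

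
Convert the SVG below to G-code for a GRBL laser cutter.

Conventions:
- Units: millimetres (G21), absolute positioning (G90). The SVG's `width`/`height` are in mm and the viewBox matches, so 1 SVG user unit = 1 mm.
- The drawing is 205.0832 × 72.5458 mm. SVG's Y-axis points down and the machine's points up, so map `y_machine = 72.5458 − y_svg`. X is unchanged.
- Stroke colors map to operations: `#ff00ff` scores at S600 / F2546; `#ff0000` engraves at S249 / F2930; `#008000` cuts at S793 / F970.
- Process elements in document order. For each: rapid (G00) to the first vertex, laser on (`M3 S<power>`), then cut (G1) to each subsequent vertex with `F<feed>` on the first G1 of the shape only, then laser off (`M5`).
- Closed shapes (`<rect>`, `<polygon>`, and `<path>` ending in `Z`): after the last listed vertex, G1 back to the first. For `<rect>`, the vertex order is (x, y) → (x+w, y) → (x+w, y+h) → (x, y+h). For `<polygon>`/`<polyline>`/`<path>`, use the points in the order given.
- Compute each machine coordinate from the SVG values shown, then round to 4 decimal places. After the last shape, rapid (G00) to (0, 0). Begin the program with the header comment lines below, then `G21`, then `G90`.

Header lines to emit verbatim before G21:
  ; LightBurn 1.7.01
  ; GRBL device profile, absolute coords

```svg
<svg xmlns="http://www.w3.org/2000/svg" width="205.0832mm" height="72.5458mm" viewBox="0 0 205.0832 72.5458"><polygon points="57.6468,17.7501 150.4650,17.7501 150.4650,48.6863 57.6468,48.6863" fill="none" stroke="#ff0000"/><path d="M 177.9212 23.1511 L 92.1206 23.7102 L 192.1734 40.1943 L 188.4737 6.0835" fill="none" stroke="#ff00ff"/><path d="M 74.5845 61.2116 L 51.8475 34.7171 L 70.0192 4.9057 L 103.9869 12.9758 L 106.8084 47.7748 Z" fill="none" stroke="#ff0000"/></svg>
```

viewBox `0 0 205.0832 72.5458` with mm width/height → 1 unit = 1 mm. Flip: y_m = 72.5458 − y_svg.

**Shape 1** — `<polygon>` rectangle, stroke `#ff0000` → engrave (S249, F2930). Machine vertices: (57.6468,54.7957) → (150.4650,54.7957) → (150.4650,23.8595) → (57.6468,23.8595) → (57.6468,54.7957). Closed: final G1 returns to the first vertex.

**Shape 2** — `<path>` open polyline, stroke `#ff00ff` → score (S600, F2546). Machine vertices: (177.9212,49.3947) → (92.1206,48.8356) → (192.1734,32.3515) → (188.4737,66.4623). Open path.

**Shape 3** — `<path>` regular polygon, stroke `#ff0000` → engrave (S249, F2930). Machine vertices: (74.5845,11.3342) → (51.8475,37.8287) → (70.0192,67.6401) → (103.9869,59.5700) → (106.8084,24.7710) → (74.5845,11.3342). Closed: final G1 returns to the first vertex.

; LightBurn 1.7.01
; GRBL device profile, absolute coords
G21
G90
G00 X57.6468 Y54.7957
M3 S249
G1 X150.4650 Y54.7957 F2930
G1 X150.4650 Y23.8595
G1 X57.6468 Y23.8595
G1 X57.6468 Y54.7957
M5
G00 X177.9212 Y49.3947
M3 S600
G1 X92.1206 Y48.8356 F2546
G1 X192.1734 Y32.3515
G1 X188.4737 Y66.4623
M5
G00 X74.5845 Y11.3342
M3 S249
G1 X51.8475 Y37.8287 F2930
G1 X70.0192 Y67.6401
G1 X103.9869 Y59.5700
G1 X106.8084 Y24.7710
G1 X74.5845 Y11.3342
M5
G00 X0.0000 Y0.0000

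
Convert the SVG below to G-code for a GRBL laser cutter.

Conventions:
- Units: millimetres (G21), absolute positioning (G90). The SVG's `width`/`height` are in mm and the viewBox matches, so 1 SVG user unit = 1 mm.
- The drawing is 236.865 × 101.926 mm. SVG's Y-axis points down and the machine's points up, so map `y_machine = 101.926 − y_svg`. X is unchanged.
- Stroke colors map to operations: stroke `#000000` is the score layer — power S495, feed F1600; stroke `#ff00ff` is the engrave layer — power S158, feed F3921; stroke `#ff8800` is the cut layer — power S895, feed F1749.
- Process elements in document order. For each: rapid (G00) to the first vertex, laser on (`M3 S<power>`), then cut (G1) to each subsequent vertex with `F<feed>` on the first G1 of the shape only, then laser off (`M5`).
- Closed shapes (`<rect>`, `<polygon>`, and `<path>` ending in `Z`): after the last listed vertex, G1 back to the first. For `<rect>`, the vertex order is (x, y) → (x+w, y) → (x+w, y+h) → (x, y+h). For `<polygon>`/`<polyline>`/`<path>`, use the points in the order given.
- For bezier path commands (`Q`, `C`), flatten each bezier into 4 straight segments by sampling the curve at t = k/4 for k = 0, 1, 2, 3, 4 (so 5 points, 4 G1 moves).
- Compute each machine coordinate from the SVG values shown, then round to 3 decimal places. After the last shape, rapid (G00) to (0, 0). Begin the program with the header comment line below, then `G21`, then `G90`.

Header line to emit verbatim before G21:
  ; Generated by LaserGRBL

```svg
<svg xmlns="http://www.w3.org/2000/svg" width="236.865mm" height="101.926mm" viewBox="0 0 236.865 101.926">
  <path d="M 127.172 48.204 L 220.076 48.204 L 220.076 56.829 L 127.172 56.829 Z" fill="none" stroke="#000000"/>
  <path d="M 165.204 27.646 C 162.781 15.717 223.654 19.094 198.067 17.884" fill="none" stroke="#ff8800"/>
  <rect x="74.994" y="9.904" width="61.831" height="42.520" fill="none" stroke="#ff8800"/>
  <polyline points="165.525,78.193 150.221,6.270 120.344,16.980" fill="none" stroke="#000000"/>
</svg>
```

1 u = 1 mm; y_m = 101.926 − y.

[1] `<path>` rectangle, #000000→score S495 F1600: (127.172,53.722) → (220.076,53.722) → (220.076,45.097) → (127.172,45.097) → (127.172,53.722) (closed)

[2] `<path>` cubic bezier, #ff8800→cut S895 F1749: (165.204,74.280) → (172.915,80.668) → (190.322,83.181) → (203.386,83.684) → (198.067,84.042)

[3] `<rect>` rectangle, #ff8800→cut S895 F1749: (74.994,92.022) → (136.825,92.022) → (136.825,49.502) → (74.994,49.502) → (74.994,92.022) (closed)

[4] `<polyline>` open polyline, #000000→score S495 F1600: (165.525,23.733) → (150.221,95.656) → (120.344,84.946)

; Generated by LaserGRBL
G21
G90
G00 X127.172 Y53.722
M3 S495
G1 X220.076 Y53.722 F1600
G1 X220.076 Y45.097
G1 X127.172 Y45.097
G1 X127.172 Y53.722
M5
G00 X165.204 Y74.280
M3 S895
G1 X172.915 Y80.668 F1749
G1 X190.322 Y83.181
G1 X203.386 Y83.684
G1 X198.067 Y84.042
M5
G00 X74.994 Y92.022
M3 S895
G1 X136.825 Y92.022 F1749
G1 X136.825 Y49.502
G1 X74.994 Y49.502
G1 X74.994 Y92.022
M5
G00 X165.525 Y23.733
M3 S495
G1 X150.221 Y95.656 F1600
G1 X120.344 Y84.946
M5
G00 X0.000 Y0.000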